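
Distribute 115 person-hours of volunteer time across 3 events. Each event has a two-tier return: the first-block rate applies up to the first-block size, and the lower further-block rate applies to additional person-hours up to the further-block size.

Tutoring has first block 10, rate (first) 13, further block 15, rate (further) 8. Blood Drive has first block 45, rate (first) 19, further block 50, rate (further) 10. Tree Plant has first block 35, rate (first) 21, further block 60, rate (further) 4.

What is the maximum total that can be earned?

1970

Order all 6 blocks by rate: Tree Plant/tier1 21 > Blood Drive/tier1 19 > Tutoring/tier1 13 > Blood Drive/tier2 10 > Tutoring/tier2 8 > Tree Plant/tier2 4.
Tree Plant/tier1 (21): +35 — 80 left.
Fill Blood Drive tier1 block (45 at 19) — 35 left.
Fill Tutoring tier1 block (10 at 13) — 25 left.
Blood Drive/tier2: +25 of 50 at 10; pool empty.
Total = 21×35 + 19×45 + 13×10 + 10×25 = 1970.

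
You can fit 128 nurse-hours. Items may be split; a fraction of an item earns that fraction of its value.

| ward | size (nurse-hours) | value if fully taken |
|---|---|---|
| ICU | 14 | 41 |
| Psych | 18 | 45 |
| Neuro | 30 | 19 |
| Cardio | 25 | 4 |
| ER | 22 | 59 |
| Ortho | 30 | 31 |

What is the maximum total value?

197.24

Best value per unit of size first: ICU 41/14≈2.93, ER 59/22≈2.68, Psych 45/18≈2.5, Ortho 31/30≈1.03, Neuro 19/30≈0.633, Cardio 4/25≈0.16.
ICU: take in full, 14 nurse-hours for value 41 ; 114 left.
ER: take in full, 22 nurse-hours for value 59 ; 92 left.
All 18 nurse-hours of Psych fit (value 45) ; 74 remain.
Take all of Ortho (30 nurse-hours, value 31) ; 44 nurse-hours left.
All 30 nurse-hours of Neuro fit (value 19) ; 14 remain.
Only 14 nurse-hours remain; take 14/25 of Cardio for value 4×14/25 = 2.24.
Total value = 197.24.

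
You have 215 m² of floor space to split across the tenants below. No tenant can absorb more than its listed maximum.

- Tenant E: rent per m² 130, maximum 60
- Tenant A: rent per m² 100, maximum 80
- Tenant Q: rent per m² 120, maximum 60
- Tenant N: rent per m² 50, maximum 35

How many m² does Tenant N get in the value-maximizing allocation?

Highest rent per m² first: Tenant E 130 > Tenant Q 120 > Tenant A 100 > Tenant N 50.
Give Tenant E 60 to hit its cap of 60 — 155 left.
Tenant Q: +60 to 60 (cap) — 95 left.
Tenant A takes 80 to reach its cap of 80 — 15 left.
Tenant N: +15 (room for 35) → 15. Pool exhausted.

15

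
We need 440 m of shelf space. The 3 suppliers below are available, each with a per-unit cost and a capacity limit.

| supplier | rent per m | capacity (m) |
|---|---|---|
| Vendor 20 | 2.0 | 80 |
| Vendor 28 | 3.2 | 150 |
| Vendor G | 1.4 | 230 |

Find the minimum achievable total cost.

Use suppliers in increasing cost order.
Vendor G (1.4): use full 230 — 210 m to go.
Take 80 from Vendor 20 at 2.0 — need 130 more.
Vendor 28 at 3.2: take 130 of its 150 — requirement met.
Cost = 230×1.4 + 80×2.0 + 130×3.2 = 898.

898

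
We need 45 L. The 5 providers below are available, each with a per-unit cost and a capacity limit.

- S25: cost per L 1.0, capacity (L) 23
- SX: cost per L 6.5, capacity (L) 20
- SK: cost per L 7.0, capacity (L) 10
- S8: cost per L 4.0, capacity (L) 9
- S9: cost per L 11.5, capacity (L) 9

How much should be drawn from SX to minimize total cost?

Cheapest first:
S25 (1.0): use full 23 → 22 L to go.
Take 9 from S8 at 4.0 → need 13 more.
SX (6.5): take the remaining 13 → done.
SK, S9: unused.

13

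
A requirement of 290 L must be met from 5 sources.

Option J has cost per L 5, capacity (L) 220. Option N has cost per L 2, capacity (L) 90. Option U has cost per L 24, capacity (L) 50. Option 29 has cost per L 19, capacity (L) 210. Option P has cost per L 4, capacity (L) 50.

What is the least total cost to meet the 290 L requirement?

Use sources in increasing cost order.
Option N at 2: take all 90 L → 200 still needed.
Option P (4): use full 50 → 150 L to go.
Option J (5): take the remaining 150 → done.
Option 29, Option U: unused.
Cost = 90×2 + 50×4 + 150×5 = 1130.

1130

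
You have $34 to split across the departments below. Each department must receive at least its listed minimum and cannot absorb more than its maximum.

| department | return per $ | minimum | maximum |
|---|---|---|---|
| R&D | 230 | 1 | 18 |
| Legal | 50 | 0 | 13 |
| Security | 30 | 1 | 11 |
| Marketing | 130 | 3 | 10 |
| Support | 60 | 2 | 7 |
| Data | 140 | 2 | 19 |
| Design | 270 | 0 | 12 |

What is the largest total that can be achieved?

Meeting every minimum uses 1+0+1+3+2+2+0 = 9 $, leaving 25.
Order the departments by return per $: Design 270 > R&D 230 > Data 140 > Marketing 130 > Support 60 > Legal 50 > Security 30.
Design takes 12 more to reach its cap of 12 → 13 left.
Only 13 left; R&D takes them to reach 14.
Total = 230×14 + 30×1 + 130×3 + 60×2 + 140×2 + 270×12 = 7280.

7280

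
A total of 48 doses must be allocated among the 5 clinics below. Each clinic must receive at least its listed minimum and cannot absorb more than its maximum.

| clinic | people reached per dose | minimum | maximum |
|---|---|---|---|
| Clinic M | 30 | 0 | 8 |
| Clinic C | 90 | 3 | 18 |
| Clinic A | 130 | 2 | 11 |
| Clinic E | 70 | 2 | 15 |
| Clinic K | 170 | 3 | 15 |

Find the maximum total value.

Meeting every minimum uses 0+3+2+2+3 = 10 doses, leaving 38.
Highest people reached per dose first: Clinic K 170 > Clinic A 130 > Clinic C 90 > Clinic E 70 > Clinic M 30.
Clinic K takes 12 more to reach its cap of 15 — 26 left.
Give Clinic A 9 more to hit its cap of 11 — 17 left.
Clinic C takes 15 more to reach its cap of 18 — 2 left.
Only 2 left; Clinic E takes them to reach 4.
Total = 90×18 + 130×11 + 70×4 + 170×15 = 5880.

5880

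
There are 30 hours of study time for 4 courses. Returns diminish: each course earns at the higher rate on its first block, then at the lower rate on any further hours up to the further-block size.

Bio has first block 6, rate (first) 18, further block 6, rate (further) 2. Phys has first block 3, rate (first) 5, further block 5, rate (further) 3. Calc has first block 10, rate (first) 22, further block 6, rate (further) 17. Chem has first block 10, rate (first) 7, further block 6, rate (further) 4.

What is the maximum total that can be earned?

486

Treat each block as its own option and order by rate: Calc/tier1 22 > Bio/tier1 18 > Calc/tier2 17 > Chem/tier1 7 > Phys/tier1 5 > Chem/tier2 4 > Phys/tier2 3 > Bio/tier2 2.
Calc/tier1 (22): +10 ; 20 left.
Bio/tier1 (18): +6 ; 14 left.
Calc/tier2 (17): +6 ; 8 left.
8 remain; put them into Chem tier1 at 7.
Total = 22×10 + 18×6 + 17×6 + 7×8 = 486.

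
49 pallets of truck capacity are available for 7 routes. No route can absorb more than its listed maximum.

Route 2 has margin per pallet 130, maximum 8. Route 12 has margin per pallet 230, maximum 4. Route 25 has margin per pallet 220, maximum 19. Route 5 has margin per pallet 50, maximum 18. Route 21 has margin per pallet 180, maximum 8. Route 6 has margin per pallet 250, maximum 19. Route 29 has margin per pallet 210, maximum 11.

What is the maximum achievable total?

11320

Order the routes by margin per pallet: Route 6 250 > Route 12 230 > Route 25 220 > Route 29 210 > Route 21 180 > Route 2 130 > Route 5 50.
Route 6 takes 19 to reach its cap of 19 — 30 left.
Route 12 takes 4 to reach its cap of 4 — 26 left.
Give Route 25 19 to hit its cap of 19 — 7 left.
Only 7 left; Route 29 takes them to reach 7.
Total = 230×4 + 220×19 + 250×19 + 210×7 = 11320.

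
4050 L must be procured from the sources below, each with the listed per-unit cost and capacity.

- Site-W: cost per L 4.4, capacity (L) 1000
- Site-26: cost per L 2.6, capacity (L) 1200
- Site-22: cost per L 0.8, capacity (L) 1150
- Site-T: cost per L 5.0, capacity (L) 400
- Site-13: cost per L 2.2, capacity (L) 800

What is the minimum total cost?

Fill from the cheapest source first.
Site-22 at 0.8: take all 1150 L — 2900 still needed.
Site-13 (2.2): use full 800 — 2100 L to go.
Take 1200 from Site-26 at 2.6 — need 900 more.
Site-W (4.4): take the remaining 900 — done.
Site-T: unused.
Cost = 1150×0.8 + 800×2.2 + 1200×2.6 + 900×4.4 = 9760.

9760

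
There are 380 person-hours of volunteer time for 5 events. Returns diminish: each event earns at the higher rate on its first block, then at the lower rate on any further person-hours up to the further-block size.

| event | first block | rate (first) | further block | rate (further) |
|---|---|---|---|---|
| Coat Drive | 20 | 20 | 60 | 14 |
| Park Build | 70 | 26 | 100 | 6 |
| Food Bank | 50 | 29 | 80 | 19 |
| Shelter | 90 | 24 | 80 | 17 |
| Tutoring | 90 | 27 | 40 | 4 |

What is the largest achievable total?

9400

Order all 10 blocks by rate: Food Bank/first 29 > Tutoring/first 27 > Park Build/first 26 > Shelter/first 24 > Coat Drive/first 20 > Food Bank/second 19 > Shelter/second 17 > Coat Drive/second 14 > Park Build/second 6 > Tutoring/second 4.
Fill Food Bank first block (50 at 29) — 330 left.
Fill Tutoring first block (90 at 27) — 240 left.
Park Build/first (26): +70 — 170 left.
Fill Shelter first block (90 at 24) — 80 left.
Fill Coat Drive first block (20 at 20) — 60 left.
Food Bank second at 19: only 60 left, fill 60.
Total = 29×50 + 27×90 + 26×70 + 24×90 + 20×20 + 19×60 = 9400.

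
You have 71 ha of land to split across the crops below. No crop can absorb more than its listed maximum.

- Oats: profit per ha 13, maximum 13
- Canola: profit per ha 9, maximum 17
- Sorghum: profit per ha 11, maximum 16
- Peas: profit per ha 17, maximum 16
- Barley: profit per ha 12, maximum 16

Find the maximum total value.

899

Order the crops by profit per ha: Peas 17 > Oats 13 > Barley 12 > Sorghum 11 > Canola 9.
Peas takes 16 to reach its cap of 16 ; 55 left.
Oats takes 13 to reach its cap of 13 ; 42 left.
Barley: +16 to 16 (cap) ; 26 left.
Sorghum: +16 to 16 (cap) ; 10 left.
Canola has room for 17 but only 10 remain, so it gets 10.
Total = 13×13 + 9×10 + 11×16 + 17×16 + 12×16 = 899.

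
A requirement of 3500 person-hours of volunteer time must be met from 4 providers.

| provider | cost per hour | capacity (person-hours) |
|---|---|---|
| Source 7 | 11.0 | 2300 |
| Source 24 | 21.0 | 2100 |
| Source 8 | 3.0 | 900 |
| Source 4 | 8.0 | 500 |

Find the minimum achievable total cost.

29800

Use providers in increasing cost order.
Source 8 at 3.0: take all 900 person-hours ; 2600 still needed.
Source 4 at 8.0: take all 500 person-hours ; 2100 still needed.
Take 2100 from Source 7 at 11.0 to finish.
Source 24: unused.
Cost = 900×3.0 + 500×8.0 + 2100×11.0 = 29800.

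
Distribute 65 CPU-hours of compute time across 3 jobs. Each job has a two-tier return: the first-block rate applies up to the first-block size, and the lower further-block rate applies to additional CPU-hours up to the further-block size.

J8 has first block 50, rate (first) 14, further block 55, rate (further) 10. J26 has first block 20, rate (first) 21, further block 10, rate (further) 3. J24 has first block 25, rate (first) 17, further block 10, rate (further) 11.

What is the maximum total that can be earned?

1125

Treat each block as its own option and order by rate: J26/first 21 > J24/first 17 > J8/first 14 > J24/second 11 > J8/second 10 > J26/second 3.
Fill J26 first block (20 at 21) ; 45 left.
J24/first (17): +25 ; 20 left.
J8/first: +20 of 50 at 14; pool empty.
Total = 21×20 + 17×25 + 14×20 = 1125.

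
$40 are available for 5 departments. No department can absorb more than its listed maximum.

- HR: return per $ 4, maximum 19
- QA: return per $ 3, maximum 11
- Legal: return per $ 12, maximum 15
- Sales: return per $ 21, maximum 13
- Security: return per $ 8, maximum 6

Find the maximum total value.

525

Order the departments by return per $: Sales 21 > Legal 12 > Security 8 > HR 4 > QA 3.
Give Sales 13 to hit its cap of 13 → 27 left.
Give Legal 15 to hit its cap of 15 → 12 left.
Give Security 6 to hit its cap of 6 → 6 left.
HR has room for 19 but only 6 remain, so it gets 6.
Total = 4×6 + 12×15 + 21×13 + 8×6 = 525.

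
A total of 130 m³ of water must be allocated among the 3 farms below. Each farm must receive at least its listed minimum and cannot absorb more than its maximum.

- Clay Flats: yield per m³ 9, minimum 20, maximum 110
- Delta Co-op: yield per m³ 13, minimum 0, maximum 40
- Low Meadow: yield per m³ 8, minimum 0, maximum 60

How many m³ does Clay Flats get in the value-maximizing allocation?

Meeting every minimum uses 20+0+0 = 20 m³, leaving 110.
Rank by yield per m³: Delta Co-op 13 > Clay Flats 9 > Low Meadow 8.
Delta Co-op takes 40 more to reach its cap of 40 — 70 left.
Clay Flats: +70 (room for 90) → 90. Pool exhausted.

90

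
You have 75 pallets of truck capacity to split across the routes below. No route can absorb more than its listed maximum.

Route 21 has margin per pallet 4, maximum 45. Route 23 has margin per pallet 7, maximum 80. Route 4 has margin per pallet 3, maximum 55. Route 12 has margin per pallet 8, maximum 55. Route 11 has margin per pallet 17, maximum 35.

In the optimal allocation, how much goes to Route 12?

Rank by margin per pallet: Route 11 17 > Route 12 8 > Route 23 7 > Route 21 4 > Route 4 3.
Route 11: +35 to 35 (cap) → 40 left.
Route 12 has room for 55 but only 40 remain, so it gets 40.

40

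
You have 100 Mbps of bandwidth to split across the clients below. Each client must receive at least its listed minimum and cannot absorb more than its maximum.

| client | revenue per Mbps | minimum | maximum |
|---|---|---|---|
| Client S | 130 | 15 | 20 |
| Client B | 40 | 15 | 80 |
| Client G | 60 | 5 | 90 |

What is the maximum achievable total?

Meeting every minimum uses 15+15+5 = 35 Mbps, leaving 65.
Highest revenue per Mbps first: Client S 130 > Client G 60 > Client B 40.
Give Client S 5 more to hit its cap of 20 → 60 left.
Client G: +60 (room for 85) → 65. Pool exhausted.
Total = 130×20 + 40×15 + 60×65 = 7100.

7100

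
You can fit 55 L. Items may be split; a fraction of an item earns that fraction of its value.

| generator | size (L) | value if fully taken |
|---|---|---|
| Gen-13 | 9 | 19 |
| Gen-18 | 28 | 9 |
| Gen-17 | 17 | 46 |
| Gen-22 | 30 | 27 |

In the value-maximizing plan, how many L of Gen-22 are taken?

Rank by value-to-size ratio: Gen-17 46/17≈2.71, Gen-13 19/9≈2.11, Gen-22 27/30≈0.9, Gen-18 9/28≈0.321.
All 17 L of Gen-17 fit (value 46) ; 38 remain.
All 9 L of Gen-13 fit (value 19) ; 29 remain.
Fill the last 29 L with part of Gen-22: 29/30 of it earns 26.1.

29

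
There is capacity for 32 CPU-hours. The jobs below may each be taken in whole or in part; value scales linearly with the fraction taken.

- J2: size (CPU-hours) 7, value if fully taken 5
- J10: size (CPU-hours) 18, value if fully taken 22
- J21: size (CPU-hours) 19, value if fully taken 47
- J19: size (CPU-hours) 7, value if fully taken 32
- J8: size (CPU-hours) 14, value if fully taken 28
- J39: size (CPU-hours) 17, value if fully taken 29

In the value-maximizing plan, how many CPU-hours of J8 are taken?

6

Rank by value-to-size ratio: J19 32/7≈4.57, J21 47/19≈2.47, J8 28/14≈2, J39 29/17≈1.71, J10 22/18≈1.22, J2 5/7≈0.714.
J19: take in full, 7 CPU-hours for value 32 — 25 left.
J21: take in full, 19 CPU-hours for value 47 — 6 left.
Fill the last 6 CPU-hours with part of J8: 6/14 of it earns 12.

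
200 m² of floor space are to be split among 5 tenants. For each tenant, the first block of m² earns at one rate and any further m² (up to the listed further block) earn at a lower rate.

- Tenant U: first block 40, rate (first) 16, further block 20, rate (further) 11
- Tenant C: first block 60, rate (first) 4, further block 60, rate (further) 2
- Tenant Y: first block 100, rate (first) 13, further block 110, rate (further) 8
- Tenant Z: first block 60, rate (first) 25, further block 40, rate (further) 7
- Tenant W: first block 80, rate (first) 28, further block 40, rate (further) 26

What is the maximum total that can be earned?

5100

Order all 10 blocks by rate: Tenant W/first 28 > Tenant W/second 26 > Tenant Z/first 25 > Tenant U/first 16 > Tenant Y/first 13 > Tenant U/second 11 > Tenant Y/second 8 > Tenant Z/second 7 > Tenant C/first 4 > Tenant C/second 2.
Tenant W/first (28): +80 — 120 left.
Tenant W second at 26: fill all 40 — 80 left.
Fill Tenant Z first block (60 at 25) — 20 left.
Tenant U first at 16: only 20 left, fill 20.
Total = 28×80 + 26×40 + 25×60 + 16×20 = 5100.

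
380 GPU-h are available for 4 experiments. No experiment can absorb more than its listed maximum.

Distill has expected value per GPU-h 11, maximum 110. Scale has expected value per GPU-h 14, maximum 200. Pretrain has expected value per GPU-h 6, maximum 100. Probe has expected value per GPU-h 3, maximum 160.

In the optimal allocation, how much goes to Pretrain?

70

Rank by expected value per GPU-h: Scale 14 > Distill 11 > Pretrain 6 > Probe 3.
Give Scale 200 to hit its cap of 200 ; 180 left.
Give Distill 110 to hit its cap of 110 ; 70 left.
Pretrain: +70 (room for 100) → 70. Pool exhausted.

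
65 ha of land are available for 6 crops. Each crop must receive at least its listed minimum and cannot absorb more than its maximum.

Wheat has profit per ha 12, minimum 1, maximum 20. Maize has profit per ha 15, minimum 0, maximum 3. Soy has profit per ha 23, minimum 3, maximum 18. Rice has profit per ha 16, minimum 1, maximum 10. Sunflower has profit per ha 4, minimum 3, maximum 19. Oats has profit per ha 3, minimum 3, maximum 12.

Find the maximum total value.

Meeting every minimum uses 1+0+3+1+3+3 = 11 ha, leaving 54.
Highest profit per ha first: Soy 23 > Rice 16 > Maize 15 > Wheat 12 > Sunflower 4 > Oats 3.
Give Soy 15 more to hit its cap of 18 ; 39 left.
Rice: +9 to 10 (cap) ; 30 left.
Maize: +3 to 3 (cap) ; 27 left.
Give Wheat 19 more to hit its cap of 20 ; 8 left.
Only 8 left; Sunflower takes them to reach 11.
Total = 12×20 + 15×3 + 23×18 + 16×10 + 4×11 + 3×3 = 912.

912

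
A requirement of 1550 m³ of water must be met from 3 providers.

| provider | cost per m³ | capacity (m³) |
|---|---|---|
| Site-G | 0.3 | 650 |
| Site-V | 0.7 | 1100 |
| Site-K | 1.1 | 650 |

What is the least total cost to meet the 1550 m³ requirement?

825

Cheapest first:
Site-G at 0.3: take all 650 m³ — 900 still needed.
Take 900 from Site-V at 0.7 to finish.
Site-K: unused.
Cost = 650×0.3 + 900×0.7 = 825.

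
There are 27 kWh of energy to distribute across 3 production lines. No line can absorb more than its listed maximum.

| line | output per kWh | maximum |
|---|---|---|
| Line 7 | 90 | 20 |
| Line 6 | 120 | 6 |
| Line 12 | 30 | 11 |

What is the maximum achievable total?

Highest output per kWh first: Line 6 120 > Line 7 90 > Line 12 30.
Line 6: +6 to 6 (cap) → 21 left.
Line 7 takes 20 to reach its cap of 20 → 1 left.
Line 12 has room for 11 but only 1 remain, so it gets 1.
Total = 90×20 + 120×6 + 30×1 = 2550.

2550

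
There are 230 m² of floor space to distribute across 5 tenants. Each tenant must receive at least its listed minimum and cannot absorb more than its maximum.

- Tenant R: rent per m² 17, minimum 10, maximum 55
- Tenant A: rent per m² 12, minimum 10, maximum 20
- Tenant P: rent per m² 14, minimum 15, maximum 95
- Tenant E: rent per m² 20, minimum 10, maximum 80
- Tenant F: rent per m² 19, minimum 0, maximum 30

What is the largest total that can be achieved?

Meeting every minimum uses 10+10+15+10+0 = 45 m², leaving 185.
Highest rent per m² first: Tenant E 20 > Tenant F 19 > Tenant R 17 > Tenant P 14 > Tenant A 12.
Tenant E takes 70 more to reach its cap of 80 → 115 left.
Give Tenant F 30 more to hit its cap of 30 → 85 left.
Tenant R: +45 to 55 (cap) → 40 left.
Tenant P has room for 80 more but only 40 remain, so it gets 55.
Total = 17×55 + 12×10 + 14×55 + 20×80 + 19×30 = 3995.

3995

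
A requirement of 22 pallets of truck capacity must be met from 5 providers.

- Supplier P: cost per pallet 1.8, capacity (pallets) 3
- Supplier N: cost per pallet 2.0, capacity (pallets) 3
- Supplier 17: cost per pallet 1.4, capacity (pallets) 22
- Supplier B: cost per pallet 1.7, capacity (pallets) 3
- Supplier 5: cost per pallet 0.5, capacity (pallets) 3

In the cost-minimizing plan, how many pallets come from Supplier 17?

Cheapest first:
Supplier 5 at 0.5: take all 3 pallets → 19 still needed.
Supplier 17 (1.4): take the remaining 19 → done.
Supplier B, Supplier P, Supplier N: unused.

19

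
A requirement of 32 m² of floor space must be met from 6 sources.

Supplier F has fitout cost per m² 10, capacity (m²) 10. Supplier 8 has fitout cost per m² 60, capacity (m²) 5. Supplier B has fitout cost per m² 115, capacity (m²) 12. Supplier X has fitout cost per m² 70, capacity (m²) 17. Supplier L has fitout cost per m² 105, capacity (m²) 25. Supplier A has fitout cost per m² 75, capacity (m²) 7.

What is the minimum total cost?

Use sources in increasing cost order.
Supplier F (10): use full 10 ; 22 m² to go.
Take 5 from Supplier 8 at 60 ; need 17 more.
Take 17 from Supplier X at 70 ; need 0 more.
Supplier A, Supplier L, Supplier B: unused.
Cost = 10×10 + 5×60 + 17×70 = 1590.

1590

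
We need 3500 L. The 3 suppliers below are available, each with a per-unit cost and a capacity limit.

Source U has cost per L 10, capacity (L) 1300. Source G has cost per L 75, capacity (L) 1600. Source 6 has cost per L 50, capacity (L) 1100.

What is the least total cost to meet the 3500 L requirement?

Fill from the cheapest supplier first.
Source U (10): use full 1300 ; 2200 L to go.
Source 6 (50): use full 1100 ; 1100 L to go.
Source G (75): take the remaining 1100 ; done.
Cost = 1300×10 + 1100×50 + 1100×75 = 150500.

150500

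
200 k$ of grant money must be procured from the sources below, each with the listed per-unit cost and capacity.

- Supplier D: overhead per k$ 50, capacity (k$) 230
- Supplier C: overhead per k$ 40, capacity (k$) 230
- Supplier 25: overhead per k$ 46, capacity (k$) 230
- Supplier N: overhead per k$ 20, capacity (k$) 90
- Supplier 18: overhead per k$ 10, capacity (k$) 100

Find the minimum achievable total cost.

3200

Fill from the cheapest source first.
Supplier 18 at 10: take all 100 k$ ; 100 still needed.
Supplier N (20): use full 90 ; 10 k$ to go.
Supplier C (40): take the remaining 10 ; done.
Supplier 25, Supplier D: unused.
Cost = 100×10 + 90×20 + 10×40 = 3200.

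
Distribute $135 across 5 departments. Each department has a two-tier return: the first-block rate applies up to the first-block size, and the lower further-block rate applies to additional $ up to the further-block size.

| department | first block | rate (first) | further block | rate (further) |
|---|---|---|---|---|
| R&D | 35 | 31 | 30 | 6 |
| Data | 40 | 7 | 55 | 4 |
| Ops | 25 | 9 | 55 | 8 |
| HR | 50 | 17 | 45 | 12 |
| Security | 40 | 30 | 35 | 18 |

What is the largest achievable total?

3340

Order all 10 blocks by rate: R&D/T1 31 > Security/T1 30 > Security/T2 18 > HR/T1 17 > HR/T2 12 > Ops/T1 9 > Ops/T2 8 > Data/T1 7 > R&D/T2 6 > Data/T2 4.
R&D/T1 (31): +35 ; 100 left.
Security T1 at 30: fill all 40 ; 60 left.
Security T2 at 18: fill all 35 ; 25 left.
HR T1 at 17: only 25 left, fill 25.
Total = 31×35 + 30×40 + 18×35 + 17×25 = 3340.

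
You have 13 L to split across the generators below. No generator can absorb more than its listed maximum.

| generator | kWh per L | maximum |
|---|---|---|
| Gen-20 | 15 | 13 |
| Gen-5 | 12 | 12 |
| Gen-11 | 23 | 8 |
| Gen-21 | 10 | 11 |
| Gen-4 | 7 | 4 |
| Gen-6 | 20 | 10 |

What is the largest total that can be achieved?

284

Highest kWh per L first: Gen-11 23 > Gen-6 20 > Gen-20 15 > Gen-5 12 > Gen-21 10 > Gen-4 7.
Gen-11: +8 to 8 (cap) ; 5 left.
Gen-6 has room for 10 but only 5 remain, so it gets 5.
Total = 23×8 + 20×5 = 284.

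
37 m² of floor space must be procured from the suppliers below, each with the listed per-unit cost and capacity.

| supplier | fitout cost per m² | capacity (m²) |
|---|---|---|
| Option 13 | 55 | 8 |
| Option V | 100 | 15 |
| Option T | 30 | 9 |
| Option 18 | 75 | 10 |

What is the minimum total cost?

Cheapest first:
Option T (30): use full 9 → 28 m² to go.
Option 13 at 55: take all 8 m² → 20 still needed.
Take 10 from Option 18 at 75 → need 10 more.
Option V at 100: take 10 of its 15 → requirement met.
Cost = 9×30 + 8×55 + 10×75 + 10×100 = 2460.

2460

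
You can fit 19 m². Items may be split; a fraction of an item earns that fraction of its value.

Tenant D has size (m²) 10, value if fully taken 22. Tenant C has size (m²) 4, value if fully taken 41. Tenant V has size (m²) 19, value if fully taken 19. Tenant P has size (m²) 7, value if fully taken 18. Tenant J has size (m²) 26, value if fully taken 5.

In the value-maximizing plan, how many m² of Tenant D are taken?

8

Rank by value-to-size ratio: Tenant C 41/4≈10.2, Tenant P 18/7≈2.57, Tenant D 22/10≈2.2, Tenant V 19/19≈1, Tenant J 5/26≈0.192.
Tenant C: take in full, 4 m² for value 41 ; 15 left.
Take all of Tenant P (7 m², value 18) ; 8 m² left.
Only 8 m² remain; take 8/10 of Tenant D for value 22×8/10 = 17.6.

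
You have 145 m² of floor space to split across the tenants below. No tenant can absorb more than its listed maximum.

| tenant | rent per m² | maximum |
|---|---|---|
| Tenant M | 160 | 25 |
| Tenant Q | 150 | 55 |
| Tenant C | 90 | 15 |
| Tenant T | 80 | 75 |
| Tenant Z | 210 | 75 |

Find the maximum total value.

26500

Rank by rent per m²: Tenant Z 210 > Tenant M 160 > Tenant Q 150 > Tenant C 90 > Tenant T 80.
Give Tenant Z 75 to hit its cap of 75 — 70 left.
Give Tenant M 25 to hit its cap of 25 — 45 left.
Only 45 left; Tenant Q takes them to reach 45.
Total = 160×25 + 150×45 + 210×75 = 26500.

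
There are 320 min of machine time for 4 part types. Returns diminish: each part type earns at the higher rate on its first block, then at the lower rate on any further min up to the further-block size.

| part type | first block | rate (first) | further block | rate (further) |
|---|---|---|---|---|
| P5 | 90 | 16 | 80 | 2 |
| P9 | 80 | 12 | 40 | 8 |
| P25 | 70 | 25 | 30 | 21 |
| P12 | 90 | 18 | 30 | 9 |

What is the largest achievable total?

5920

Treat each block as its own option and order by rate: P25/T1 25 > P25/T2 21 > P12/T1 18 > P5/T1 16 > P9/T1 12 > P12/T2 9 > P9/T2 8 > P5/T2 2.
P25 T1 at 25: fill all 70 ; 250 left.
Fill P25 T2 block (30 at 21) ; 220 left.
Fill P12 T1 block (90 at 18) ; 130 left.
P5 T1 at 16: fill all 90 ; 40 left.
P9/T1: +40 of 80 at 12; pool empty.
Total = 25×70 + 21×30 + 18×90 + 16×90 + 12×40 = 5920.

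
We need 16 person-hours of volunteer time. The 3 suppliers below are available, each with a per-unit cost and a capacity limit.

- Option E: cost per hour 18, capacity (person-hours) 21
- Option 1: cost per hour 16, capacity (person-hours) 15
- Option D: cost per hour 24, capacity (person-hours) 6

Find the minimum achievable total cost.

258

Use suppliers in increasing cost order.
Option 1 (16): use full 15 — 1 person-hours to go.
Option E at 18: take 1 of its 21 — requirement met.
Option D: unused.
Cost = 15×16 + 1×18 = 258.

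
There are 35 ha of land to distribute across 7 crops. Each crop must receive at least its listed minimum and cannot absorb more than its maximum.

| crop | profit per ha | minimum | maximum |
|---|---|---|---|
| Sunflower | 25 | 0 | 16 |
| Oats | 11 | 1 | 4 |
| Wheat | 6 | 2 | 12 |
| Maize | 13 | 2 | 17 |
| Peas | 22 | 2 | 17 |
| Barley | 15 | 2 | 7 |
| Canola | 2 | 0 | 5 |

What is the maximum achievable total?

743

Meeting every minimum uses 0+1+2+2+2+2+0 = 9 ha, leaving 26.
Highest profit per ha first: Sunflower 25 > Peas 22 > Barley 15 > Maize 13 > Oats 11 > Wheat 6 > Canola 2.
Sunflower takes 16 more to reach its cap of 16 — 10 left.
Only 10 left; Peas takes them to reach 12.
Total = 25×16 + 11×1 + 6×2 + 13×2 + 22×12 + 15×2 = 743.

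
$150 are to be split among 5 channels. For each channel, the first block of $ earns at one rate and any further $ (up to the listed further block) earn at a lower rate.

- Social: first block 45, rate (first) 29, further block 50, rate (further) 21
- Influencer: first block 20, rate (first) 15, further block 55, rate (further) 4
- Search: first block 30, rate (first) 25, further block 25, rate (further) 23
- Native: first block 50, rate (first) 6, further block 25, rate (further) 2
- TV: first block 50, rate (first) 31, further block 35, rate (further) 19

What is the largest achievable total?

Rank every tier by rate: TV/T1 31 > Social/T1 29 > Search/T1 25 > Search/T2 23 > Social/T2 21 > TV/T2 19 > Influencer/T1 15 > Native/T1 6 > Influencer/T2 4 > Native/T2 2.
TV/T1 (31): +50 → 100 left.
Social T1 at 29: fill all 45 → 55 left.
Search T1 at 25: fill all 30 → 25 left.
Search/T2 (23): +25 → 0 left.
Total = 31×50 + 29×45 + 25×30 + 23×25 = 4180.

4180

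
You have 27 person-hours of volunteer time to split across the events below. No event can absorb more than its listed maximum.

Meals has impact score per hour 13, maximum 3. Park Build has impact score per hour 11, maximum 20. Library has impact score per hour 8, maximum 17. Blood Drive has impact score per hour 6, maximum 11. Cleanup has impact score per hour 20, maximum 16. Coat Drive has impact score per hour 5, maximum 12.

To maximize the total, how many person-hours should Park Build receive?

8

Rank by impact score per hour: Cleanup 20 > Meals 13 > Park Build 11 > Library 8 > Blood Drive 6 > Coat Drive 5.
Cleanup takes 16 to reach its cap of 16 → 11 left.
Meals: +3 to 3 (cap) → 8 left.
Park Build has room for 20 but only 8 remain, so it gets 8.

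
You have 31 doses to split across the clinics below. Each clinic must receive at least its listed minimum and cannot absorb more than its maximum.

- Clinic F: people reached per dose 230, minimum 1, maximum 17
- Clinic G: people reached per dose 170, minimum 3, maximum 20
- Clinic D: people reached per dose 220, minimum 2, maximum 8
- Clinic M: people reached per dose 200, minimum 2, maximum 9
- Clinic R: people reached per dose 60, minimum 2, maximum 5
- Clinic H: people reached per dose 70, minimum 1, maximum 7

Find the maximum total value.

6330

Meeting every minimum uses 1+3+2+2+2+1 = 11 doses, leaving 20.
Highest people reached per dose first: Clinic F 230 > Clinic D 220 > Clinic M 200 > Clinic G 170 > Clinic H 70 > Clinic R 60.
Give Clinic F 16 more to hit its cap of 17 ; 4 left.
Clinic D: +4 (room for 6) → 6. Pool exhausted.
Total = 230×17 + 170×3 + 220×6 + 200×2 + 60×2 + 70×1 = 6330.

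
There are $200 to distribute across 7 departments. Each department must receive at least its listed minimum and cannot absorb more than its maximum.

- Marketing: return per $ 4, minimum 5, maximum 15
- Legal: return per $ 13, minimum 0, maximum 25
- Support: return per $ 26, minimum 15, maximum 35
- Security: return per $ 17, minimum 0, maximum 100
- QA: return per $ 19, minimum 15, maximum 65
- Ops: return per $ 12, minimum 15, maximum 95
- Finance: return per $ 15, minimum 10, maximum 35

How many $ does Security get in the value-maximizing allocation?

70

Meeting every minimum uses 5+0+15+0+15+15+10 = 60 $, leaving 140.
Order the departments by return per $: Support 26 > QA 19 > Security 17 > Finance 15 > Legal 13 > Ops 12 > Marketing 4.
Support takes 20 more to reach its cap of 35 → 120 left.
QA: +50 to 65 (cap) → 70 left.
Security: +70 (room for 100) → 70. Pool exhausted.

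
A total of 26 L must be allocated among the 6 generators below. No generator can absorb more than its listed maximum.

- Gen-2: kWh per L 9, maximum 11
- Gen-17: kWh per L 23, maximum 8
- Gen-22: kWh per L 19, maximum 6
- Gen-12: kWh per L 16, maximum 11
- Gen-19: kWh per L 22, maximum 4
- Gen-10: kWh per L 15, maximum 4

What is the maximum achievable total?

Highest kWh per L first: Gen-17 23 > Gen-19 22 > Gen-22 19 > Gen-12 16 > Gen-10 15 > Gen-2 9.
Gen-17: +8 to 8 (cap) — 18 left.
Gen-19 takes 4 to reach its cap of 4 — 14 left.
Give Gen-22 6 to hit its cap of 6 — 8 left.
Only 8 left; Gen-12 takes them to reach 8.
Total = 23×8 + 19×6 + 16×8 + 22×4 = 514.

514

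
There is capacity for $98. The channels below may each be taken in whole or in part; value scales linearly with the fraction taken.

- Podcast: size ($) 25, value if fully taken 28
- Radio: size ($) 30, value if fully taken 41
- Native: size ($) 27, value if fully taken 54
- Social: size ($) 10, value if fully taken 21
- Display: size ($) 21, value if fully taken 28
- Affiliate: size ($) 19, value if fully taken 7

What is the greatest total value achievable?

155.2

Rank by value-to-size ratio: Social 21/10≈2.1, Native 54/27≈2, Radio 41/30≈1.37, Display 28/21≈1.33, Podcast 28/25≈1.12, Affiliate 7/19≈0.368.
All 10 $ of Social fit (value 21) → 88 remain.
Native: take in full, 27 $ for value 54 → 61 left.
All 30 $ of Radio fit (value 41) → 31 remain.
Display: take in full, 21 $ for value 28 → 10 left.
Fill the last 10 $ with part of Podcast: 10/25 of it earns 11.2.
Total value = 155.2.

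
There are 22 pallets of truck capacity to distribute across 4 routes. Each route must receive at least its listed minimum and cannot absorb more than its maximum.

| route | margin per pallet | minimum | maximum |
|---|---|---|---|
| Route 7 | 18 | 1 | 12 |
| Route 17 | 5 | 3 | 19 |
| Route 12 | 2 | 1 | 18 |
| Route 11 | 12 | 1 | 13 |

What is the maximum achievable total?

305

Meeting every minimum uses 1+3+1+1 = 6 pallets, leaving 16.
Order the routes by margin per pallet: Route 7 18 > Route 11 12 > Route 17 5 > Route 12 2.
Give Route 7 11 more to hit its cap of 12 → 5 left.
Only 5 left; Route 11 takes them to reach 6.
Total = 18×12 + 5×3 + 2×1 + 12×6 = 305.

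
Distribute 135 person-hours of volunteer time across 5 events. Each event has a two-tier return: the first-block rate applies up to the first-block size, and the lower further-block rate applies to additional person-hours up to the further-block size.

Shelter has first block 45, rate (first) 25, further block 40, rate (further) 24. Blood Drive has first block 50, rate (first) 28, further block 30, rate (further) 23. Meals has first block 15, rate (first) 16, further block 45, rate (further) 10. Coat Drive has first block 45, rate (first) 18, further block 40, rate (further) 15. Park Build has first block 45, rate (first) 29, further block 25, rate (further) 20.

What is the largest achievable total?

Treat each block as its own option and order by rate: Park Build/first 29 > Blood Drive/first 28 > Shelter/first 25 > Shelter/second 24 > Blood Drive/second 23 > Park Build/second 20 > Coat Drive/first 18 > Meals/first 16 > Coat Drive/second 15 > Meals/second 10.
Park Build first at 29: fill all 45 ; 90 left.
Blood Drive first at 28: fill all 50 ; 40 left.
Shelter first at 25: only 40 left, fill 40.
Total = 29×45 + 28×50 + 25×40 = 3705.

3705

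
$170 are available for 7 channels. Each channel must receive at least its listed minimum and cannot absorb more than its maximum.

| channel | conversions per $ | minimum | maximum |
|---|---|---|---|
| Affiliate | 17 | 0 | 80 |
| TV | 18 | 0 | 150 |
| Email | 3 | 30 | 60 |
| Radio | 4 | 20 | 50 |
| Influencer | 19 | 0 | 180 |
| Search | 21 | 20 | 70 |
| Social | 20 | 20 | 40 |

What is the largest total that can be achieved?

2630

Meeting every minimum uses 0+0+30+20+0+20+20 = 90 $, leaving 80.
Rank by conversions per $: Search 21 > Social 20 > Influencer 19 > TV 18 > Affiliate 17 > Radio 4 > Email 3.
Give Search 50 more to hit its cap of 70 → 30 left.
Social takes 20 more to reach its cap of 40 → 10 left.
Influencer: +10 (room for 180) → 10. Pool exhausted.
Total = 3×30 + 4×20 + 19×10 + 21×70 + 20×40 = 2630.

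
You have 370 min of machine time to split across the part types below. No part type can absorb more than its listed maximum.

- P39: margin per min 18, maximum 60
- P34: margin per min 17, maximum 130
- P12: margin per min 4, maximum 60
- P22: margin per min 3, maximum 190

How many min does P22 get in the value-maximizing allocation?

Order the part types by margin per min: P39 18 > P34 17 > P12 4 > P22 3.
Give P39 60 to hit its cap of 60 — 310 left.
Give P34 130 to hit its cap of 130 — 180 left.
P12 takes 60 to reach its cap of 60 — 120 left.
P22 has room for 190 but only 120 remain, so it gets 120.

120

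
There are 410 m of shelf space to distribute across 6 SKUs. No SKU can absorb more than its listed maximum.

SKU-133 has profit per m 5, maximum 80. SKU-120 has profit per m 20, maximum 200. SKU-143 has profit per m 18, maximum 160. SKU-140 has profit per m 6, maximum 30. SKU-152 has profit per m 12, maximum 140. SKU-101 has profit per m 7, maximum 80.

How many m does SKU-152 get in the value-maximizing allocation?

Highest profit per m first: SKU-120 20 > SKU-143 18 > SKU-152 12 > SKU-101 7 > SKU-140 6 > SKU-133 5.
SKU-120 takes 200 to reach its cap of 200 — 210 left.
SKU-143: +160 to 160 (cap) — 50 left.
SKU-152: +50 (room for 140) → 50. Pool exhausted.

50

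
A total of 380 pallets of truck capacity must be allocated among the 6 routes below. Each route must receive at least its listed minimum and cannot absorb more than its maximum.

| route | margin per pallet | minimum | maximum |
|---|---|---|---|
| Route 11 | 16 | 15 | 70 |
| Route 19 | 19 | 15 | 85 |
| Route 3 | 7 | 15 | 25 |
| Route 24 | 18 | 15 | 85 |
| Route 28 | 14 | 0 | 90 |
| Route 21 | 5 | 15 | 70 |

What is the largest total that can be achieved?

Meeting every minimum uses 15+15+15+15+0+15 = 75 pallets, leaving 305.
Order the routes by margin per pallet: Route 19 19 > Route 24 18 > Route 11 16 > Route 28 14 > Route 3 7 > Route 21 5.
Route 19 takes 70 more to reach its cap of 85 ; 235 left.
Route 24: +70 to 85 (cap) ; 165 left.
Route 11: +55 to 70 (cap) ; 110 left.
Route 28: +90 to 90 (cap) ; 20 left.
Give Route 3 10 more to hit its cap of 25 ; 10 left.
Route 21 has room for 55 more but only 10 remain, so it gets 25.
Total = 16×70 + 19×85 + 7×25 + 18×85 + 14×90 + 5×25 = 5825.

5825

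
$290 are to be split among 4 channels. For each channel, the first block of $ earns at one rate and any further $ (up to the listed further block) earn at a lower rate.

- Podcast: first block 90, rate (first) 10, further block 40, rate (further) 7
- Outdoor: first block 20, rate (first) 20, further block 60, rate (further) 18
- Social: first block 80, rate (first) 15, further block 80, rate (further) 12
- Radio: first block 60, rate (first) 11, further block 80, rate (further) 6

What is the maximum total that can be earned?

4190

Order all 8 blocks by rate: Outdoor/tier1 20 > Outdoor/tier2 18 > Social/tier1 15 > Social/tier2 12 > Radio/tier1 11 > Podcast/tier1 10 > Podcast/tier2 7 > Radio/tier2 6.
Fill Outdoor tier1 block (20 at 20) ; 270 left.
Fill Outdoor tier2 block (60 at 18) ; 210 left.
Fill Social tier1 block (80 at 15) ; 130 left.
Social tier2 at 12: fill all 80 ; 50 left.
Radio tier1 at 11: only 50 left, fill 50.
Total = 20×20 + 18×60 + 15×80 + 12×80 + 11×50 = 4190.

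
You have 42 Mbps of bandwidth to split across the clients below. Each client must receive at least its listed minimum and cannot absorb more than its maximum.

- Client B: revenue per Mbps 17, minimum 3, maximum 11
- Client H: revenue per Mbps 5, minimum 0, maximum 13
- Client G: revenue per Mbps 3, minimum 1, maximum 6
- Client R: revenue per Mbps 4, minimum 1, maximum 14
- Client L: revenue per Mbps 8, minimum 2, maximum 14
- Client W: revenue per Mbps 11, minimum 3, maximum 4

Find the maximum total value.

Meeting every minimum uses 3+0+1+1+2+3 = 10 Mbps, leaving 32.
Rank by revenue per Mbps: Client B 17 > Client W 11 > Client L 8 > Client H 5 > Client R 4 > Client G 3.
Give Client B 8 more to hit its cap of 11 — 24 left.
Client W takes 1 more to reach its cap of 4 — 23 left.
Client L takes 12 more to reach its cap of 14 — 11 left.
Only 11 left; Client H takes them to reach 11.
Total = 17×11 + 5×11 + 3×1 + 4×1 + 8×14 + 11×4 = 405.

405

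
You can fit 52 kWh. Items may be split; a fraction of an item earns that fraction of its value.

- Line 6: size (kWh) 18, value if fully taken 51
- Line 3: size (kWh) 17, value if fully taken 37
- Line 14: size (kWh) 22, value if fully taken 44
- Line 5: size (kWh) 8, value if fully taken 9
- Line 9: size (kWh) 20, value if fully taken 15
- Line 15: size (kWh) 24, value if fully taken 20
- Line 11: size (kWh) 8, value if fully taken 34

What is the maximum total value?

Rank by value-to-size ratio: Line 11 34/8≈4.25, Line 6 51/18≈2.83, Line 3 37/17≈2.18, Line 14 44/22≈2, Line 5 9/8≈1.12, Line 15 20/24≈0.833, Line 9 15/20≈0.75.
All 8 kWh of Line 11 fit (value 34) — 44 remain.
Line 6: take in full, 18 kWh for value 51 — 26 left.
All 17 kWh of Line 3 fit (value 37) — 9 remain.
9 kWh left: a 9/22 share of Line 14 gives 44×9/22 = 18.
Total value = 140.

140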